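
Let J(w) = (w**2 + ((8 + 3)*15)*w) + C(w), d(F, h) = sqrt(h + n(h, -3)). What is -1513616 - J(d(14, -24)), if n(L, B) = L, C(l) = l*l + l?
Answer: -1513520 - 664*I*sqrt(3) ≈ -1.5135e+6 - 1150.1*I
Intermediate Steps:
C(l) = l + l**2 (C(l) = l**2 + l = l + l**2)
d(F, h) = sqrt(2)*sqrt(h) (d(F, h) = sqrt(h + h) = sqrt(2*h) = sqrt(2)*sqrt(h))
J(w) = w**2 + 165*w + w*(1 + w) (J(w) = (w**2 + ((8 + 3)*15)*w) + w*(1 + w) = (w**2 + (11*15)*w) + w*(1 + w) = (w**2 + 165*w) + w*(1 + w) = w**2 + 165*w + w*(1 + w))
-1513616 - J(d(14, -24)) = -1513616 - 2*sqrt(2)*sqrt(-24)*(83 + sqrt(2)*sqrt(-24)) = -1513616 - 2*sqrt(2)*(2*I*sqrt(6))*(83 + sqrt(2)*(2*I*sqrt(6))) = -1513616 - 2*4*I*sqrt(3)*(83 + 4*I*sqrt(3)) = -1513616 - 8*I*sqrt(3)*(83 + 4*I*sqrt(3))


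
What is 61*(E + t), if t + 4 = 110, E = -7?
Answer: 6039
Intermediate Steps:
t = 106 (t = -4 + 110 = 106)
61*(E + t) = 61*(-7 + 106) = 61*99 = 6039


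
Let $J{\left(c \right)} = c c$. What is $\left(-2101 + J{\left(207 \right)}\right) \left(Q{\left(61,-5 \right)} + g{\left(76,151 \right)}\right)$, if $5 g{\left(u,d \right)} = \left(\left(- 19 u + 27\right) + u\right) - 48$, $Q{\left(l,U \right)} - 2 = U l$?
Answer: $- \frac{118332192}{5} \approx -2.3666 \cdot 10^{7}$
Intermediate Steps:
$Q{\left(l,U \right)} = 2 + U l$
$J{\left(c \right)} = c^{2}$
$g{\left(u,d \right)} = - \frac{21}{5} - \frac{18 u}{5}$ ($g{\left(u,d \right)} = \frac{\left(\left(- 19 u + 27\right) + u\right) - 48}{5} = \frac{\left(\left(27 - 19 u\right) + u\right) - 48}{5} = \frac{\left(27 - 18 u\right) - 48}{5} = \frac{-21 - 18 u}{5} = - \frac{21}{5} - \frac{18 u}{5}$)
$\left(-2101 + J{\left(207 \right)}\right) \left(Q{\left(61,-5 \right)} + g{\left(76,151 \right)}\right) = \left(-2101 + 207^{2}\right) \left(\left(2 - 305\right) - \frac{1389}{5}\right) = \left(-2101 + 42849\right) \left(\left(2 - 305\right) - \frac{1389}{5}\right) = 40748 \left(-303 - \frac{1389}{5}\right) = 40748 \left(- \frac{2904}{5}\right) = - \frac{118332192}{5}$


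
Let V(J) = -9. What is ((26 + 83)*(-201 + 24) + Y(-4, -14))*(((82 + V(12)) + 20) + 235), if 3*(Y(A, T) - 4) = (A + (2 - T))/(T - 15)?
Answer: -183478280/29 ≈ -6.3268e+6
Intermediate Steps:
Y(A, T) = 4 + (2 + A - T)/(3*(-15 + T)) (Y(A, T) = 4 + ((A + (2 - T))/(T - 15))/3 = 4 + ((2 + A - T)/(-15 + T))/3 = 4 + (2 + A - T)/(3*(-15 + T)))
((26 + 83)*(-201 + 24) + Y(-4, -14))*(((82 + V(12)) + 20) + 235) = ((26 + 83)*(-201 + 24) + (-178 - 4 + 11*(-14))/(3*(-15 - 14)))*(((82 - 9) + 20) + 235) = (109*(-177) + (⅓)*(-178 - 4 - 154)/(-29))*((73 + 20) + 235) = (-19293 + (⅓)*(-1/29)*(-336))*(93 + 235) = (-19293 + 112/29)*328 = -559385/29*328 = -183478280/29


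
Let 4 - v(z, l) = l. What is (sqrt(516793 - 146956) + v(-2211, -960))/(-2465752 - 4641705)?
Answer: -964/7107457 - 3*sqrt(41093)/7107457 ≈ -0.00022120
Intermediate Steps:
v(z, l) = 4 - l
(sqrt(516793 - 146956) + v(-2211, -960))/(-2465752 - 4641705) = (sqrt(516793 - 146956) + (4 - 1*(-960)))/(-2465752 - 4641705) = (sqrt(369837) + (4 + 960))/(-7107457) = (3*sqrt(41093) + 964)*(-1/7107457) = (964 + 3*sqrt(41093))*(-1/7107457) = -964/7107457 - 3*sqrt(41093)/7107457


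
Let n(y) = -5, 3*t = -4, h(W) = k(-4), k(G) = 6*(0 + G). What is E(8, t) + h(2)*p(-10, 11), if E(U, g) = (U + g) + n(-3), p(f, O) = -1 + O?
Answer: -715/3 ≈ -238.33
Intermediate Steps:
k(G) = 6*G
h(W) = -24 (h(W) = 6*(-4) = -24)
t = -4/3 (t = (⅓)*(-4) = -4/3 ≈ -1.3333)
E(U, g) = -5 + U + g (E(U, g) = (U + g) - 5 = -5 + U + g)
E(8, t) + h(2)*p(-10, 11) = (-5 + 8 - 4/3) - 24*(-1 + 11) = 5/3 - 24*10 = 5/3 - 240 = -715/3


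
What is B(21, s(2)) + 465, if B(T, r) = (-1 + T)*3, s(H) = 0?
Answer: 525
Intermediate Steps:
B(T, r) = -3 + 3*T
B(21, s(2)) + 465 = (-3 + 3*21) + 465 = (-3 + 63) + 465 = 60 + 465 = 525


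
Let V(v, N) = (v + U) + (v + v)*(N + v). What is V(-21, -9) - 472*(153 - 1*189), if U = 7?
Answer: 18238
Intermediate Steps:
V(v, N) = 7 + v + 2*v*(N + v) (V(v, N) = (v + 7) + (v + v)*(N + v) = (7 + v) + (2*v)*(N + v) = (7 + v) + 2*v*(N + v) = 7 + v + 2*v*(N + v))
V(-21, -9) - 472*(153 - 1*189) = (7 - 21 + 2*(-21)² + 2*(-9)*(-21)) - 472*(153 - 1*189) = (7 - 21 + 2*441 + 378) - 472*(153 - 189) = (7 - 21 + 882 + 378) - 472*(-36) = 1246 + 16992 = 18238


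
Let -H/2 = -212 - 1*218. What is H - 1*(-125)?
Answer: 985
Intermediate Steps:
H = 860 (H = -2*(-212 - 1*218) = -2*(-212 - 218) = -2*(-430) = 860)
H - 1*(-125) = 860 - 1*(-125) = 860 + 125 = 985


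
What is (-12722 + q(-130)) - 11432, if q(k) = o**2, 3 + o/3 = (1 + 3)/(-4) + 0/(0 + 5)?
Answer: -24010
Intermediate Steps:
o = -12 (o = -9 + 3*((1 + 3)/(-4) + 0/(0 + 5)) = -9 + 3*(4*(-1/4) + 0/5) = -9 + 3*(-1 + 0*(1/5)) = -9 + 3*(-1 + 0) = -9 + 3*(-1) = -9 - 3 = -12)
q(k) = 144 (q(k) = (-12)**2 = 144)
(-12722 + q(-130)) - 11432 = (-12722 + 144) - 11432 = -12578 - 11432 = -24010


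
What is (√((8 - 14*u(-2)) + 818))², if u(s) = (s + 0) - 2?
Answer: 882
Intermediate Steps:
u(s) = -2 + s (u(s) = s - 2 = -2 + s)
(√((8 - 14*u(-2)) + 818))² = (√((8 - 14*(-2 - 2)) + 818))² = (√((8 - 14*(-4)) + 818))² = (√((8 + 56) + 818))² = (√(64 + 818))² = (√882)² = (21*√2)² = 882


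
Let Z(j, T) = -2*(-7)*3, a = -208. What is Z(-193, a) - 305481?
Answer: -305439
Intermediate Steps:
Z(j, T) = 42 (Z(j, T) = 14*3 = 42)
Z(-193, a) - 305481 = 42 - 305481 = -305439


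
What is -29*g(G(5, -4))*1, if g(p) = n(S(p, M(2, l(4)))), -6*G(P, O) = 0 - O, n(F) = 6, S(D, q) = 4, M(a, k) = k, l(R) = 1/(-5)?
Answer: -174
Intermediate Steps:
l(R) = -1/5
G(P, O) = O/6 (G(P, O) = -(0 - O)/6 = -(-1)*O/6 = O/6)
g(p) = 6
-29*g(G(5, -4))*1 = -29*6*1 = -174*1 = -174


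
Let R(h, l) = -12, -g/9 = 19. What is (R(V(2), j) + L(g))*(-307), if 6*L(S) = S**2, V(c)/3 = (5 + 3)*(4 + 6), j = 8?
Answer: -2984961/2 ≈ -1.4925e+6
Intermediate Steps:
g = -171 (g = -9*19 = -171)
V(c) = 240 (V(c) = 3*((5 + 3)*(4 + 6)) = 3*(8*10) = 3*80 = 240)
L(S) = S**2/6
(R(V(2), j) + L(g))*(-307) = (-12 + (1/6)*(-171)**2)*(-307) = (-12 + (1/6)*29241)*(-307) = (-12 + 9747/2)*(-307) = (9723/2)*(-307) = -2984961/2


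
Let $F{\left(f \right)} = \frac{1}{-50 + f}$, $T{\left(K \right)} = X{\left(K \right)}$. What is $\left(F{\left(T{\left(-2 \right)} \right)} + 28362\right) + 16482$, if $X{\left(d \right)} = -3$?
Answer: $\frac{2376731}{53} \approx 44844.0$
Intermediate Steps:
$T{\left(K \right)} = -3$
$\left(F{\left(T{\left(-2 \right)} \right)} + 28362\right) + 16482 = \left(\frac{1}{-50 - 3} + 28362\right) + 16482 = \left(\frac{1}{-53} + 28362\right) + 16482 = \left(- \frac{1}{53} + 28362\right) + 16482 = \frac{1503185}{53} + 16482 = \frac{2376731}{53}$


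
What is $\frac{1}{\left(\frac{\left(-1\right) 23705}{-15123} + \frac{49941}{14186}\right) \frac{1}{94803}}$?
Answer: $\frac{20338550039034}{1091536873} \approx 18633.0$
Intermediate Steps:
$\frac{1}{\left(\frac{\left(-1\right) 23705}{-15123} + \frac{49941}{14186}\right) \frac{1}{94803}} = \frac{1}{\left(\left(-23705\right) \left(- \frac{1}{15123}\right) + 49941 \cdot \frac{1}{14186}\right) \frac{1}{94803}} = \frac{1}{\left(\frac{23705}{15123} + \frac{49941}{14186}\right) \frac{1}{94803}} = \frac{1}{\frac{1091536873}{214534878} \cdot \frac{1}{94803}} = \frac{1}{\frac{1091536873}{20338550039034}} = \frac{20338550039034}{1091536873}$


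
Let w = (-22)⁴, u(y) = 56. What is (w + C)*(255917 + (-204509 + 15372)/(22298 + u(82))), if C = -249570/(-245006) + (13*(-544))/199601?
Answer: 32767401847277334144813897/546593778007262 ≈ 5.9948e+10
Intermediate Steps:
w = 234256
C = 24040869569/24451721303 (C = -249570*(-1/245006) - 7072*1/199601 = 124785/122503 - 7072/199601 = 24040869569/24451721303 ≈ 0.98320)
(w + C)*(255917 + (-204509 + 15372)/(22298 + u(82))) = (234256 + 24040869569/24451721303)*(255917 + (-204509 + 15372)/(22298 + 56)) = 5727986466425137*(255917 - 189137/22354)/24451721303 = (5727986466425137/24451721303)*(5720579481/22354) = 32767401847277334144813897/546593778007262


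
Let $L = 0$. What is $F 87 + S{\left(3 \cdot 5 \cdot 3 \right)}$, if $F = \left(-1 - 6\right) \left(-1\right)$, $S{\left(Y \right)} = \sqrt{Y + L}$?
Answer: $609 + 3 \sqrt{5} \approx 615.71$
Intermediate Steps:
$S{\left(Y \right)} = \sqrt{Y}$ ($S{\left(Y \right)} = \sqrt{Y + 0} = \sqrt{Y}$)
$F = 7$ ($F = \left(-7\right) \left(-1\right) = 7$)
$F 87 + S{\left(3 \cdot 5 \cdot 3 \right)} = 7 \cdot 87 + \sqrt{3 \cdot 5 \cdot 3} = 609 + \sqrt{15 \cdot 3} = 609 + \sqrt{45} = 609 + 3 \sqrt{5}$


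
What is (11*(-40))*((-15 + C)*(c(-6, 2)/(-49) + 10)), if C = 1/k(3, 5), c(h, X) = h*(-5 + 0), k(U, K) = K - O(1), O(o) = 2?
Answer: 8905600/147 ≈ 60582.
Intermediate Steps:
k(U, K) = -2 + K (k(U, K) = K - 1*2 = K - 2 = -2 + K)
c(h, X) = -5*h (c(h, X) = h*(-5) = -5*h)
C = 1/3 (C = 1/(-2 + 5) = 1/3 ≈ 0.33333)
(11*(-40))*((-15 + C)*(c(-6, 2)/(-49) + 10)) = (11*(-40))*((-15 + 1/3)*(-5*(-6)/(-49) + 10)) = -(-19360)*(30*(-1/49) + 10)/3 = -(-19360)*(-30/49 + 10)/3 = -(-19360)*460/(3*49) = -440*(-20240/147) = 8905600/147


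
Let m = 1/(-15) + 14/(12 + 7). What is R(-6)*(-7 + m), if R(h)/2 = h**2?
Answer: -43296/95 ≈ -455.75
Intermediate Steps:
m = 191/285 (m = 1*(-1/15) + 14/19 = -1/15 + 14*(1/19) = -1/15 + 14/19 = 191/285 ≈ 0.67018)
R(h) = 2*h**2
R(-6)*(-7 + m) = (2*(-6)**2)*(-7 + 191/285) = (2*36)*(-1804/285) = 72*(-1804/285) = -43296/95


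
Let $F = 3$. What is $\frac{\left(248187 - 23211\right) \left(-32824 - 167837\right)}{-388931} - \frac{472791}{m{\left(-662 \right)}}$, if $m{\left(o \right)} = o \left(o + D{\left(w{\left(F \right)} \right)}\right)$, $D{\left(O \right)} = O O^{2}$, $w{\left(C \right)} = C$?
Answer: $\frac{18976961200423899}{163494924470} \approx 1.1607 \cdot 10^{5}$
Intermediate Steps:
$D{\left(O \right)} = O^{3}$
$m{\left(o \right)} = o \left(27 + o\right)$ ($m{\left(o \right)} = o \left(o + 3^{3}\right) = o \left(o + 27\right) = o \left(27 + o\right)$)
$\frac{\left(248187 - 23211\right) \left(-32824 - 167837\right)}{-388931} - \frac{472791}{m{\left(-662 \right)}} = \frac{\left(248187 - 23211\right) \left(-32824 - 167837\right)}{-388931} - \frac{472791}{\left(-662\right) \left(27 - 662\right)} = 224976 \left(-200661\right) \left(- \frac{1}{388931}\right) - \frac{472791}{\left(-662\right) \left(-635\right)} = \left(-45143909136\right) \left(- \frac{1}{388931}\right) - \frac{472791}{420370} = \frac{45143909136}{388931} - \frac{472791}{420370} = \frac{18976961200423899}{163494924470}$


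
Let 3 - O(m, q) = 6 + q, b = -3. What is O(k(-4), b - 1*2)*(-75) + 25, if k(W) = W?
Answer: -125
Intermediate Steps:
O(m, q) = -3 - q (O(m, q) = 3 - (6 + q) = 3 + (-6 - q) = -3 - q)
O(k(-4), b - 1*2)*(-75) + 25 = (-3 - (-3 - 1*2))*(-75) + 25 = (-3 - (-3 - 2))*(-75) + 25 = (-3 - 1*(-5))*(-75) + 25 = (-3 + 5)*(-75) + 25 = 2*(-75) + 25 = -150 + 25 = -125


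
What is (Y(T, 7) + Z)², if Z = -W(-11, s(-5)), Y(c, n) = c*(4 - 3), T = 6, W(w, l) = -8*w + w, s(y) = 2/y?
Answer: 5041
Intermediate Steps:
W(w, l) = -7*w
Y(c, n) = c (Y(c, n) = c*1 = c)
Z = -77 (Z = -(-7)*(-11) = -1*77 = -77)
(Y(T, 7) + Z)² = (6 - 77)² = (-71)² = 5041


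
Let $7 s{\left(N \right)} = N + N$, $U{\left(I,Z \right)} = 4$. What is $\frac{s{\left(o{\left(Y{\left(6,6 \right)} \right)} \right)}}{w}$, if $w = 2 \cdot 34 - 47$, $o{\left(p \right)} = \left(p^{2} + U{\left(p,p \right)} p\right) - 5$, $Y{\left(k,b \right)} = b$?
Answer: $\frac{110}{147} \approx 0.7483$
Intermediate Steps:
$o{\left(p \right)} = -5 + p^{2} + 4 p$ ($o{\left(p \right)} = \left(p^{2} + 4 p\right) - 5 = -5 + p^{2} + 4 p$)
$w = 21$ ($w = 68 - 47 = 21$)
$s{\left(N \right)} = \frac{2 N}{7}$ ($s{\left(N \right)} = \frac{N + N}{7} = \frac{2 N}{7}$)
$\frac{s{\left(o{\left(Y{\left(6,6 \right)} \right)} \right)}}{w} = \frac{\frac{2}{7} \left(-5 + 6^{2} + 4 \cdot 6\right)}{21} = \frac{2 \left(-5 + 36 + 24\right)}{7} \cdot \frac{1}{21} = \frac{2}{7} \cdot 55 \cdot \frac{1}{21} = \frac{110}{7} \cdot \frac{1}{21} = \frac{110}{147}$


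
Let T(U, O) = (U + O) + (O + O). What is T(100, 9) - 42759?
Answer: -42632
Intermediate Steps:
T(U, O) = U + 3*O (T(U, O) = (O + U) + 2*O = U + 3*O)
T(100, 9) - 42759 = (100 + 3*9) - 42759 = (100 + 27) - 42759 = 127 - 42759 = -42632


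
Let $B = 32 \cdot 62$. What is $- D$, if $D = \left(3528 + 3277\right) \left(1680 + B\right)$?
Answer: $-24933520$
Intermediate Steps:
$B = 1984$
$D = 24933520$ ($D = \left(3528 + 3277\right) \left(1680 + 1984\right) = 6805 \cdot 3664 = 24933520$)
$- D = \left(-1\right) 24933520 = -24933520$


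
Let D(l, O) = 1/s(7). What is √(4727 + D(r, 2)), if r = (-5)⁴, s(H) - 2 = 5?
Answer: √231630/7 ≈ 68.754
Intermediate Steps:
s(H) = 7 (s(H) = 2 + 5 = 7)
r = 625
D(l, O) = ⅐ (D(l, O) = 1/7 = ⅐)
√(4727 + D(r, 2)) = √(4727 + ⅐) = √(33090/7) = √231630/7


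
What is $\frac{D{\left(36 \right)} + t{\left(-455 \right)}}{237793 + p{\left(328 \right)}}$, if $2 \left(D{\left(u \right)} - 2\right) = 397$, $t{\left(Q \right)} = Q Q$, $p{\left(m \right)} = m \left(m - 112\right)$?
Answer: $\frac{414451}{617282} \approx 0.67141$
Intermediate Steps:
$p{\left(m \right)} = m \left(-112 + m\right)$
$t{\left(Q \right)} = Q^{2}$
$D{\left(u \right)} = \frac{401}{2}$ ($D{\left(u \right)} = 2 + \frac{1}{2} \cdot 397 = 2 + \frac{397}{2} = \frac{401}{2}$)
$\frac{D{\left(36 \right)} + t{\left(-455 \right)}}{237793 + p{\left(328 \right)}} = \frac{\frac{401}{2} + \left(-455\right)^{2}}{237793 + 328 \left(-112 + 328\right)} = \frac{\frac{401}{2} + 207025}{237793 + 328 \cdot 216} = \frac{414451}{2 \left(237793 + 70848\right)} = \frac{414451}{2 \cdot 308641} = \frac{414451}{2} \cdot \frac{1}{308641} = \frac{414451}{617282}$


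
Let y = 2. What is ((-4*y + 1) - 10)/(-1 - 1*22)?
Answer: 17/23 ≈ 0.73913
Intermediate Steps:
((-4*y + 1) - 10)/(-1 - 1*22) = ((-4*2 + 1) - 10)/(-1 - 1*22) = ((-8 + 1) - 10)/(-1 - 22) = (-7 - 10)/(-23) = -1/23*(-17) = 17/23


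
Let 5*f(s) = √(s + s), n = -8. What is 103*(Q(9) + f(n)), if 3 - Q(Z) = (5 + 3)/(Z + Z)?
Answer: 2369/9 + 412*I/5 ≈ 263.22 + 82.4*I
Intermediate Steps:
Q(Z) = 3 - 4/Z (Q(Z) = 3 - (5 + 3)/(Z + Z) = 3 - 8/(2*Z) = 3 - 8*1/(2*Z) = 3 - 4/Z)
f(s) = √2*√s/5 (f(s) = √(s + s)/5 = √(2*s)/5 = (√2*√s)/5 = √2*√s/5)
103*(Q(9) + f(n)) = 103*((3 - 4/9) + √2*√(-8)/5) = 103*((3 - 4*⅑) + √2*(2*I*√2)/5) = 103*((3 - 4/9) + 4*I/5) = 103*(23/9 + 4*I/5) = 2369/9 + 412*I/5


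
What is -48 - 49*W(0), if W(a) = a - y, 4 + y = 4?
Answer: -48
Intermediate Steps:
y = 0 (y = -4 + 4 = 0)
W(a) = a (W(a) = a - 1*0 = a + 0 = a)
-48 - 49*W(0) = -48 - 49*0 = -48 + 0 = -48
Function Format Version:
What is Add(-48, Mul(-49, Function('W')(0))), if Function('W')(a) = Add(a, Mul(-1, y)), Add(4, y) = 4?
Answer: -48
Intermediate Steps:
y = 0 (y = Add(-4, 4) = 0)
Function('W')(a) = a (Function('W')(a) = Add(a, Mul(-1, 0)) = Add(a, 0) = a)
Add(-48, Mul(-49, Function('W')(0))) = Add(-48, Mul(-49, 0)) = Add(-48, 0) = -48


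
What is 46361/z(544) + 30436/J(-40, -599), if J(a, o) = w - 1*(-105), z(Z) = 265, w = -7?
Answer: 900637/1855 ≈ 485.52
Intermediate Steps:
J(a, o) = 98 (J(a, o) = -7 - 1*(-105) = -7 + 105 = 98)
46361/z(544) + 30436/J(-40, -599) = 46361/265 + 30436/98 = 46361*(1/265) + 30436*(1/98) = 46361/265 + 2174/7 = 900637/1855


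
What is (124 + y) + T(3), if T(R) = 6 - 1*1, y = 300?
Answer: 429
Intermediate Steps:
T(R) = 5 (T(R) = 6 - 1 = 5)
(124 + y) + T(3) = (124 + 300) + 5 = 424 + 5 = 429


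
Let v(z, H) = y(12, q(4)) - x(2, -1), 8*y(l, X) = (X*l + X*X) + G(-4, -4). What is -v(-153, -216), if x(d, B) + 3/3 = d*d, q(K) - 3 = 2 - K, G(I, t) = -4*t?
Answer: -5/8 ≈ -0.62500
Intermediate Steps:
q(K) = 5 - K (q(K) = 3 + (2 - K) = 5 - K)
y(l, X) = 2 + X**2/8 + X*l/8 (y(l, X) = ((X*l + X*X) - 4*(-4))/8 = ((X*l + X**2) + 16)/8 = ((X**2 + X*l) + 16)/8 = (16 + X**2 + X*l)/8 = 2 + X**2/8 + X*l/8)
x(d, B) = -1 + d**2 (x(d, B) = -1 + d*d = -1 + d**2)
v(z, H) = 5/8 (v(z, H) = (2 + (5 - 1*4)**2/8 + (1/8)*(5 - 1*4)*12) - (-1 + 2**2) = (2 + (5 - 4)**2/8 + (1/8)*(5 - 4)*12) - (-1 + 4) = (2 + (1/8)*1**2 + (1/8)*1*12) - 1*3 = (2 + (1/8)*1 + 3/2) - 3 = (2 + 1/8 + 3/2) - 3 = 29/8 - 3 = 5/8)
-v(-153, -216) = -1*5/8 = -5/8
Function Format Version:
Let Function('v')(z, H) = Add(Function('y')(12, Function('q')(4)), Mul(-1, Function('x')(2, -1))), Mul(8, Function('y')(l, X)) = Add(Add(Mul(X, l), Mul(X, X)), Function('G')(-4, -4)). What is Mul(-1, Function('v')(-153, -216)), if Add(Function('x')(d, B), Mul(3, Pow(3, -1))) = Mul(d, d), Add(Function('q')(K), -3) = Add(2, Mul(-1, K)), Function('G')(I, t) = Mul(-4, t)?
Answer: Rational(-5, 8) ≈ -0.62500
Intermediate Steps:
Function('q')(K) = Add(5, Mul(-1, K)) (Function('q')(K) = Add(3, Add(2, Mul(-1, K))) = Add(5, Mul(-1, K)))
Function('y')(l, X) = Add(2, Mul(Rational(1, 8), Pow(X, 2)), Mul(Rational(1, 8), X, l)) (Function('y')(l, X) = Mul(Rational(1, 8), Add(Add(Mul(X, l), Mul(X, X)), Mul(-4, -4))) = Mul(Rational(1, 8), Add(Add(Mul(X, l), Pow(X, 2)), 16)) = Mul(Rational(1, 8), Add(Add(Pow(X, 2), Mul(X, l)), 16)) = Mul(Rational(1, 8), Add(16, Pow(X, 2), Mul(X, l))) = Add(2, Mul(Rational(1, 8), Pow(X, 2)), Mul(Rational(1, 8), X, l)))
Function('x')(d, B) = Add(-1, Pow(d, 2)) (Function('x')(d, B) = Add(-1, Mul(d, d)) = Add(-1, Pow(d, 2)))
Function('v')(z, H) = Rational(5, 8) (Function('v')(z, H) = Add(Add(2, Mul(Rational(1, 8), Pow(Add(5, Mul(-1, 4)), 2)), Mul(Rational(1, 8), Add(5, Mul(-1, 4)), 12)), Mul(-1, Add(-1, Pow(2, 2)))) = Add(Add(2, Mul(Rational(1, 8), Pow(Add(5, -4), 2)), Mul(Rational(1, 8), Add(5, -4), 12)), Mul(-1, Add(-1, 4))) = Add(Add(2, Mul(Rational(1, 8), Pow(1, 2)), Mul(Rational(1, 8), 1, 12)), Mul(-1, 3)) = Add(Add(2, Mul(Rational(1, 8), 1), Rational(3, 2)), -3) = Add(Add(2, Rational(1, 8), Rational(3, 2)), -3) = Add(Rational(29, 8), -3) = Rational(5, 8))
Mul(-1, Function('v')(-153, -216)) = Mul(-1, Rational(5, 8)) = Rational(-5, 8)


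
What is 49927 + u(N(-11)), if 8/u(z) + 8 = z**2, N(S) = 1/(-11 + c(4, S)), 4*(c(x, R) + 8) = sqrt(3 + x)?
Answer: 1660450529196/33258233 - 304*sqrt(7)/33258233 ≈ 49926.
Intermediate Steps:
c(x, R) = -8 + sqrt(3 + x)/4
N(S) = 1/(-19 + sqrt(7)/4) (N(S) = 1/(-11 + (-8 + sqrt(3 + 4)/4)) = 1/(-11 + (-8 + sqrt(7)/4)) = 1/(-19 + sqrt(7)/4))
u(z) = 8/(-8 + z**2)
49927 + u(N(-11)) = 49927 + 8/(-8 + (-304/5769 - 4*sqrt(7)/5769)**2)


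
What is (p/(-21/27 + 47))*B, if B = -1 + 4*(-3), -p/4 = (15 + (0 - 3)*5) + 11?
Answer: 99/8 ≈ 12.375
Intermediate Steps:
p = -44 (p = -4*((15 + (0 - 3)*5) + 11) = -4*((15 - 3*5) + 11) = -4*((15 - 15) + 11) = -4*(0 + 11) = -4*11 = -44)
B = -13 (B = -1 - 12 = -13)
(p/(-21/27 + 47))*B = (-44/(-21/27 + 47))*(-13) = (-44/(-21*1/27 + 47))*(-13) = (-44/(-7/9 + 47))*(-13) = (-44/(416/9))*(-13) = ((9/416)*(-44))*(-13) = -99/104*(-13) = 99/8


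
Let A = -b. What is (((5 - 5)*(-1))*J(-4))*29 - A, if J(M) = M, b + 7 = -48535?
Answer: -48542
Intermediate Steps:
b = -48542 (b = -7 - 48535 = -48542)
A = 48542 (A = -1*(-48542) = 48542)
(((5 - 5)*(-1))*J(-4))*29 - A = (((5 - 5)*(-1))*(-4))*29 - 1*48542 = ((0*(-1))*(-4))*29 - 48542 = (0*(-4))*29 - 48542 = 0*29 - 48542 = 0 - 48542 = -48542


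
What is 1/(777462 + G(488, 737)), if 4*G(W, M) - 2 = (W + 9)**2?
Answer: 4/3356859 ≈ 1.1916e-6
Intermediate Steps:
G(W, M) = 1/2 + (9 + W)**2/4 (G(W, M) = 1/2 + (W + 9)**2/4 = 1/2 + (9 + W)**2/4)
1/(777462 + G(488, 737)) = 1/(777462 + (1/2 + (9 + 488)**2/4)) = 1/(777462 + (1/2 + (1/4)*497**2)) = 1/(777462 + (1/2 + (1/4)*247009)) = 1/(777462 + (1/2 + 247009/4)) = 1/(777462 + 247011/4) = 1/(3356859/4) = 4/3356859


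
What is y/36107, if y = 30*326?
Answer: 9780/36107 ≈ 0.27086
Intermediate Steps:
y = 9780
y/36107 = 9780/36107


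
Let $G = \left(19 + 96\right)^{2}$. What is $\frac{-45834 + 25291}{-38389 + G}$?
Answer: $\frac{20543}{25164} \approx 0.81636$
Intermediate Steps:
$G = 13225$ ($G = 115^{2} = 13225$)
$\frac{-45834 + 25291}{-38389 + G} = \frac{-45834 + 25291}{-38389 + 13225} = - \frac{20543}{-25164} = \left(-20543\right) \left(- \frac{1}{25164}\right) = \frac{20543}{25164}$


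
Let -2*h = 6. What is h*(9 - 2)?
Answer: -21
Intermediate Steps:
h = -3 (h = -½*6 = -3)
h*(9 - 2) = -3*(9 - 2) = -3*7 = -21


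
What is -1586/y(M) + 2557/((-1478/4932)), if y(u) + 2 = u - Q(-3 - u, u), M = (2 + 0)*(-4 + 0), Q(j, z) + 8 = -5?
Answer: -20088740/2217 ≈ -9061.2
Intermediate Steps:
Q(j, z) = -13 (Q(j, z) = -8 - 5 = -13)
M = -8 (M = 2*(-4) = -8)
y(u) = 11 + u (y(u) = -2 + (u - 1*(-13)) = -2 + (u + 13) = -2 + (13 + u) = 11 + u)
-1586/y(M) + 2557/((-1478/4932)) = -1586/(11 - 8) + 2557/((-1478/4932)) = -1586/3 + 2557/((-1478*1/4932)) = -1586*⅓ + 2557/(-739/2466) = -1586/3 + 2557*(-2466/739) = -1586/3 - 6305562/739 = -20088740/2217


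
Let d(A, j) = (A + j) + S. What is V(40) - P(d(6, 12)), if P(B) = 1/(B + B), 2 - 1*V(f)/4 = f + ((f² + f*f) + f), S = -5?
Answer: -340913/26 ≈ -13112.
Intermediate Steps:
d(A, j) = -5 + A + j (d(A, j) = (A + j) - 5 = -5 + A + j)
V(f) = 8 - 8*f - 8*f² (V(f) = 8 - 4*(f + ((f² + f*f) + f)) = 8 - 4*(f + ((f² + f²) + f)) = 8 - 4*(f + (2*f² + f)) = 8 - 4*(f + (f + 2*f²)) = 8 - 4*(2*f + 2*f²) = 8 + (-8*f - 8*f²) = 8 - 8*f - 8*f²)
P(B) = 1/(2*B)
V(40) - P(d(6, 12)) = (8 - 8*40 - 8*40²) - 1/(2*(-5 + 6 + 12)) = (8 - 320 - 8*1600) - 1/(2*13) = (8 - 320 - 12800) - 1/(2*13) = -13112 - 1*1/26 = -13112 - 1/26 = -340913/26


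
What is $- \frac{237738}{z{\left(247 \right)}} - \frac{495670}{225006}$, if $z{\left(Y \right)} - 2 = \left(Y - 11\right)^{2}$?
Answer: $- \frac{6758358674}{1044365349} \approx -6.4713$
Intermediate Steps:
$z{\left(Y \right)} = 2 + \left(-11 + Y\right)^{2}$ ($z{\left(Y \right)} = 2 + \left(Y - 11\right)^{2} = 2 + \left(-11 + Y\right)^{2}$)
$- \frac{237738}{z{\left(247 \right)}} - \frac{495670}{225006} = - \frac{237738}{2 + \left(-11 + 247\right)^{2}} - \frac{495670}{225006} = - \frac{237738}{2 + 236^{2}} - \frac{247835}{112503} = - \frac{237738}{2 + 55696} - \frac{247835}{112503} = - \frac{237738}{55698} - \frac{247835}{112503} = \left(-237738\right) \frac{1}{55698} - \frac{247835}{112503} = - \frac{39623}{9283} - \frac{247835}{112503} = - \frac{6758358674}{1044365349}$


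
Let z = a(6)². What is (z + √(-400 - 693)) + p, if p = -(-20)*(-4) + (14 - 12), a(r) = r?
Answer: -42 + I*√1093 ≈ -42.0 + 33.061*I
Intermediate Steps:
z = 36 (z = 6² = 36)
p = -78 (p = -5*16 + 2 = -80 + 2 = -78)
(z + √(-400 - 693)) + p = (36 + √(-400 - 693)) - 78 = (36 + √(-1093)) - 78 = (36 + I*√1093) - 78 = -42 + I*√1093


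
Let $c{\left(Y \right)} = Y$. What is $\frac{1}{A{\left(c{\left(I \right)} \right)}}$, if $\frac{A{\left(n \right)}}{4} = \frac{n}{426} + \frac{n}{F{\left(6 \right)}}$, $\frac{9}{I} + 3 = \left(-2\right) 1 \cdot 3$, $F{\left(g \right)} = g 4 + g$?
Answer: $- \frac{1065}{152} \approx -7.0066$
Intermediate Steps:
$F{\left(g \right)} = 5 g$ ($F{\left(g \right)} = 4 g + g = 5 g$)
$I = -1$ ($I = \frac{9}{-3 + \left(-2\right) 1 \cdot 3} = \frac{9}{-3 - 6} = \frac{9}{-9} = 9 \left(- \frac{1}{9}\right) = -1$)
$A{\left(n \right)} = \frac{152 n}{1065}$ ($A{\left(n \right)} = 4 \left(\frac{n}{426} + \frac{n}{5 \cdot 6}\right) = 4 \left(n \frac{1}{426} + \frac{n}{30}\right) = 4 \left(\frac{n}{426} + n \frac{1}{30}\right) = 4 \left(\frac{n}{426} + \frac{n}{30}\right) = 4 \frac{38 n}{1065} = \frac{152 n}{1065}$)
$\frac{1}{A{\left(c{\left(I \right)} \right)}} = \frac{1}{\frac{152}{1065} \left(-1\right)} = \frac{1}{- \frac{152}{1065}} = - \frac{1065}{152}$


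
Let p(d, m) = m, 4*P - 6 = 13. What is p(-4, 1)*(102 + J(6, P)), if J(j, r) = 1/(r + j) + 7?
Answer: 4691/43 ≈ 109.09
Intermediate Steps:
P = 19/4 (P = 3/2 + (1/4)*13 = 3/2 + 13/4 = 19/4 ≈ 4.7500)
J(j, r) = 7 + 1/(j + r) (J(j, r) = 1/(j + r) + 7 = 7 + 1/(j + r))
p(-4, 1)*(102 + J(6, P)) = 1*(102 + (1 + 7*6 + 7*(19/4))/(6 + 19/4)) = 1*(102 + (1 + 42 + 133/4)/(43/4)) = 1*(102 + (4/43)*(305/4)) = 1*(102 + 305/43) = 1*(4691/43) = 4691/43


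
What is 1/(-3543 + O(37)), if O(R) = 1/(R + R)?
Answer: -74/262181 ≈ -0.00028225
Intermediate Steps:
O(R) = 1/(2*R)
1/(-3543 + O(37)) = 1/(-3543 + (½)/37) = 1/(-3543 + (½)*(1/37)) = 1/(-3543 + 1/74) = 1/(-262181/74) = -74/262181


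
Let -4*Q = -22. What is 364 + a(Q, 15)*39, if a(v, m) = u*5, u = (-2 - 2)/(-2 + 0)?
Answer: 754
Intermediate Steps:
Q = 11/2 (Q = -¼*(-22) = 11/2 ≈ 5.5000)
u = 2 (u = -4/(-2) = -4*(-½) = 2)
a(v, m) = 10 (a(v, m) = 2*5 = 10)
364 + a(Q, 15)*39 = 364 + 10*39 = 364 + 390 = 754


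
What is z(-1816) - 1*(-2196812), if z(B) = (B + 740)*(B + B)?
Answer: 6104844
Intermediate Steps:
z(B) = 2*B*(740 + B) (z(B) = (740 + B)*(2*B) = 2*B*(740 + B))
z(-1816) - 1*(-2196812) = 2*(-1816)*(740 - 1816) - 1*(-2196812) = 2*(-1816)*(-1076) + 2196812 = 3908032 + 2196812 = 6104844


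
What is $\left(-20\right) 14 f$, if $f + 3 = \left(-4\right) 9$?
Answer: $10920$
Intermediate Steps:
$f = -39$ ($f = -3 - 36 = -39$)
$\left(-20\right) 14 f = \left(-20\right) 14 \left(-39\right) = \left(-280\right) \left(-39\right) = 10920$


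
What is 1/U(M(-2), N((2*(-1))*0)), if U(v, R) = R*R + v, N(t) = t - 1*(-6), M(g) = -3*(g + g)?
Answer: 1/48 ≈ 0.020833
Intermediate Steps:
M(g) = -6*g
N(t) = 6 + t (N(t) = t + 6 = 6 + t)
U(v, R) = v + R² (U(v, R) = R² + v = v + R²)
1/U(M(-2), N((2*(-1))*0)) = 1/(-6*(-2) + (6 + (2*(-1))*0)²) = 1/(12 + (6 - 2*0)²) = 1/(12 + (6 + 0)²) = 1/(12 + 6²) = 1/(12 + 36) = 1/48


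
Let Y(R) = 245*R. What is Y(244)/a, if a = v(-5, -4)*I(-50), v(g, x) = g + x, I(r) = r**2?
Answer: -2989/1125 ≈ -2.6569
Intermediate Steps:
a = -22500 (a = (-5 - 4)*(-50)**2 = -9*2500 = -22500)
Y(244)/a = (245*244)/(-22500) = 59780*(-1/22500) = -2989/1125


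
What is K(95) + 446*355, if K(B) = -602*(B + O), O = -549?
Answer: 431638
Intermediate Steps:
K(B) = 330498 - 602*B (K(B) = -602*(B - 549) = -602*(-549 + B) = 330498 - 602*B)
K(95) + 446*355 = (330498 - 602*95) + 446*355 = (330498 - 57190) + 158330 = 273308 + 158330 = 431638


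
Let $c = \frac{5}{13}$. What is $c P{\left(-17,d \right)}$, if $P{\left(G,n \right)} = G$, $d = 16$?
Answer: $- \frac{85}{13} \approx -6.5385$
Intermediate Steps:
$c = \frac{5}{13}$ ($c = 5 \cdot \frac{1}{13} = \frac{5}{13} \approx 0.38462$)
$c P{\left(-17,d \right)} = \frac{5}{13} \left(-17\right) = - \frac{85}{13}$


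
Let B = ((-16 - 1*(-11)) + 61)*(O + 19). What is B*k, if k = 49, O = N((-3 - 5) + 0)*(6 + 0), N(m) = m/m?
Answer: 68600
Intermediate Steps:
N(m) = 1
O = 6 (O = 1*(6 + 0) = 1*6 = 6)
B = 1400 (B = ((-16 - 1*(-11)) + 61)*(6 + 19) = ((-16 + 11) + 61)*25 = (-5 + 61)*25 = 56*25 = 1400)
B*k = 1400*49 = 68600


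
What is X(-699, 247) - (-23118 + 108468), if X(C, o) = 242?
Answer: -85108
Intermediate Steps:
X(-699, 247) - (-23118 + 108468) = 242 - (-23118 + 108468) = 242 - 1*85350 = 242 - 85350 = -85108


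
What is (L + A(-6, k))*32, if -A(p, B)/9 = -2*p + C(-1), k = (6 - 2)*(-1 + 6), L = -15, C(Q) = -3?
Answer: -3072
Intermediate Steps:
k = 20 (k = 4*5 = 20)
A(p, B) = 27 + 18*p (A(p, B) = -9*(-2*p - 3) = -9*(-3 - 2*p) = 27 + 18*p)
(L + A(-6, k))*32 = (-15 + (27 + 18*(-6)))*32 = (-15 + (27 - 108))*32 = (-15 - 81)*32 = -96*32 = -3072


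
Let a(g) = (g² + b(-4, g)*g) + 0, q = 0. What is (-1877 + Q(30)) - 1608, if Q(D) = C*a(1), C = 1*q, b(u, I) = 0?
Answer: -3485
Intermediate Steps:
a(g) = g² (a(g) = (g² + 0*g) + 0 = (g² + 0) + 0 = g² + 0 = g²)
C = 0 (C = 1*0 = 0)
Q(D) = 0 (Q(D) = 0*1² = 0*1 = 0)
(-1877 + Q(30)) - 1608 = (-1877 + 0) - 1608 = -1877 - 1608 = -3485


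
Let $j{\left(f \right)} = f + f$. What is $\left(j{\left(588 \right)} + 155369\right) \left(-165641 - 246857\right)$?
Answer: $-64574499410$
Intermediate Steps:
$j{\left(f \right)} = 2 f$
$\left(j{\left(588 \right)} + 155369\right) \left(-165641 - 246857\right) = \left(2 \cdot 588 + 155369\right) \left(-165641 - 246857\right) = \left(1176 + 155369\right) \left(-412498\right) = 156545 \left(-412498\right) = -64574499410$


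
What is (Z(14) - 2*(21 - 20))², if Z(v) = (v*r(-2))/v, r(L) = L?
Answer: 16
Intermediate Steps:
Z(v) = -2 (Z(v) = (v*(-2))/v = (-2*v)/v = -2)
(Z(14) - 2*(21 - 20))² = (-2 - 2*(21 - 20))² = (-2 - 2*1)² = (-2 - 2)² = (-4)² = 16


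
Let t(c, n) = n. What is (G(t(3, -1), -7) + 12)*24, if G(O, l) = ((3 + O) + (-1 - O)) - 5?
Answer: 216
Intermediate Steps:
G(O, l) = -3 (G(O, l) = 2 - 5 = -3)
(G(t(3, -1), -7) + 12)*24 = (-3 + 12)*24 = 9*24 = 216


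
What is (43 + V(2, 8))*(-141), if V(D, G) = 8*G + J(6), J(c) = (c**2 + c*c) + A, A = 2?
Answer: -25521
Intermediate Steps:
J(c) = 2 + 2*c**2 (J(c) = (c**2 + c*c) + 2 = (c**2 + c**2) + 2 = 2*c**2 + 2 = 2 + 2*c**2)
V(D, G) = 74 + 8*G (V(D, G) = 8*G + (2 + 2*6**2) = 8*G + (2 + 2*36) = 8*G + (2 + 72) = 8*G + 74 = 74 + 8*G)
(43 + V(2, 8))*(-141) = (43 + (74 + 8*8))*(-141) = (43 + (74 + 64))*(-141) = (43 + 138)*(-141) = 181*(-141) = -25521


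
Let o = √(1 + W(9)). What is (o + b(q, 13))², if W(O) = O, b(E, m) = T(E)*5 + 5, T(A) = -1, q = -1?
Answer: 10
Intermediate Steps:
b(E, m) = 0 (b(E, m) = -1*5 + 5 = -5 + 5 = 0)
o = √10 (o = √(1 + 9) = √10 ≈ 3.1623)
(o + b(q, 13))² = (√10 + 0)² = (√10)² = 10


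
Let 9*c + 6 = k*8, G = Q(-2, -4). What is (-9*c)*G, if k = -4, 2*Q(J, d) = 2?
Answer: 38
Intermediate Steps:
Q(J, d) = 1 (Q(J, d) = (1/2)*2 = 1)
G = 1
c = -38/9 (c = -2/3 + (-4*8)/9 = -2/3 + (1/9)*(-32) = -2/3 - 32/9 = -38/9 ≈ -4.2222)
(-9*c)*G = -9*(-38/9)*1 = 38*1 = 38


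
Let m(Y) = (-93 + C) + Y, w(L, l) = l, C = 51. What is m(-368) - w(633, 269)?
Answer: -679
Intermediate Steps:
m(Y) = -42 + Y (m(Y) = (-93 + 51) + Y = -42 + Y)
m(-368) - w(633, 269) = (-42 - 368) - 1*269 = -410 - 269 = -679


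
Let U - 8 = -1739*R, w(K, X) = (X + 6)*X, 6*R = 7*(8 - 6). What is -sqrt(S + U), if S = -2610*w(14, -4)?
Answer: -sqrt(151473)/3 ≈ -129.73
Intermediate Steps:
R = 7/3 (R = (7*(8 - 6))/6 = (7*2)/6 = (1/6)*14 = 7/3 ≈ 2.3333)
w(K, X) = X*(6 + X) (w(K, X) = (6 + X)*X = X*(6 + X))
U = -12149/3 (U = 8 - 1739*7/3 = 8 - 12173/3 = -12149/3 ≈ -4049.7)
S = 20880 (S = -(-10440)*(6 - 4) = -(-10440)*2 = -2610*(-8) = 20880)
-sqrt(S + U) = -sqrt(20880 - 12149/3) = -sqrt(50491/3) = -sqrt(151473)/3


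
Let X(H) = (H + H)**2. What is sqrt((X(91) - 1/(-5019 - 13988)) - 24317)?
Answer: 5*sqrt(127266804502)/19007 ≈ 93.846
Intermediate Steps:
X(H) = 4*H**2 (X(H) = (2*H)**2 = 4*H**2)
sqrt((X(91) - 1/(-5019 - 13988)) - 24317) = sqrt((4*91**2 - 1/(-5019 - 13988)) - 24317) = sqrt((4*8281 - 1/(-19007)) - 24317) = sqrt((33124 - 1*(-1/19007)) - 24317) = sqrt((33124 + 1/19007) - 24317) = sqrt(629587869/19007 - 24317) = sqrt(167394650/19007) = 5*sqrt(127266804502)/19007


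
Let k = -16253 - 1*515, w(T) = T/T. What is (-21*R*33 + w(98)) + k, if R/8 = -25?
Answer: 121833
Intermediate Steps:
R = -200 (R = 8*(-25) = -200)
w(T) = 1
k = -16768 (k = -16253 - 515 = -16768)
(-21*R*33 + w(98)) + k = (-21*(-200)*33 + 1) - 16768 = (4200*33 + 1) - 16768 = (138600 + 1) - 16768 = 138601 - 16768 = 121833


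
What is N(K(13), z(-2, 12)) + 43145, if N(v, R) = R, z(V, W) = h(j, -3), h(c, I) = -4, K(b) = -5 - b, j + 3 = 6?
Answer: 43141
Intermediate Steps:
j = 3 (j = -3 + 6 = 3)
z(V, W) = -4
N(K(13), z(-2, 12)) + 43145 = -4 + 43145 = 43141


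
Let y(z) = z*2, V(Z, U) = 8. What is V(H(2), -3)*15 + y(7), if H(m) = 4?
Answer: 134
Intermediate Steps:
y(z) = 2*z
V(H(2), -3)*15 + y(7) = 8*15 + 2*7 = 120 + 14 = 134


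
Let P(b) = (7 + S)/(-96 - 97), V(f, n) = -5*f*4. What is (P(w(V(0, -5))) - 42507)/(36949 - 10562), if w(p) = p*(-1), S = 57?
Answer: -8203915/5092691 ≈ -1.6109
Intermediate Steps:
V(f, n) = -20*f
w(p) = -p
P(b) = -64/193 (P(b) = (7 + 57)/(-96 - 97) = 64/(-193) = 64*(-1/193) = -64/193)
(P(w(V(0, -5))) - 42507)/(36949 - 10562) = (-64/193 - 42507)/(36949 - 10562) = -8203915/193/26387 = -8203915/193*1/26387 = -8203915/5092691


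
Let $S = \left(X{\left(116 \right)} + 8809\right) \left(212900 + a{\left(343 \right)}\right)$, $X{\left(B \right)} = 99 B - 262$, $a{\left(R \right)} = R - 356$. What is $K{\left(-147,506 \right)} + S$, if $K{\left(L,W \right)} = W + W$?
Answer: $4264340509$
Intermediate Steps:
$K{\left(L,W \right)} = 2 W$
$a{\left(R \right)} = -356 + R$
$X{\left(B \right)} = -262 + 99 B$
$S = 4264339497$ ($S = \left(\left(-262 + 99 \cdot 116\right) + 8809\right) \left(212900 + \left(-356 + 343\right)\right) = \left(\left(-262 + 11484\right) + 8809\right) \left(212900 - 13\right) = \left(11222 + 8809\right) 212887 = 20031 \cdot 212887 = 4264339497$)
$K{\left(-147,506 \right)} + S = 2 \cdot 506 + 4264339497 = 1012 + 4264339497 = 4264340509$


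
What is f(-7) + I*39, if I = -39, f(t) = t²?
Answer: -1472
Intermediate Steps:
f(-7) + I*39 = (-7)² - 39*39 = 49 - 1521 = -1472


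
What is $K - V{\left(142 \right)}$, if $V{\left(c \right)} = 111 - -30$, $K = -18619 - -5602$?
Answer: $-13158$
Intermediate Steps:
$K = -13017$ ($K = -18619 + 5602 = -13017$)
$V{\left(c \right)} = 141$ ($V{\left(c \right)} = 111 + 30 = 141$)
$K - V{\left(142 \right)} = -13017 - 141 = -13158$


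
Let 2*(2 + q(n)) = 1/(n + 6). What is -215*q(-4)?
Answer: 1505/4 ≈ 376.25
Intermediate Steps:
q(n) = -2 + 1/(2*(6 + n)) (q(n) = -2 + 1/(2*(n + 6)) = -2 + 1/(2*(6 + n)))
-215*q(-4) = -215*(-23 - 4*(-4))/(2*(6 - 4)) = -215*(-23 + 16)/(2*2) = -215*(-7)/(2*2) = -215*(-7/4) = 1505/4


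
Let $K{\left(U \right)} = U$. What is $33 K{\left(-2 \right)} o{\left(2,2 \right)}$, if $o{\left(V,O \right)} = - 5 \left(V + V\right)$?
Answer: $1320$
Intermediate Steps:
$o{\left(V,O \right)} = - 10 V$ ($o{\left(V,O \right)} = - 5 \cdot 2 V = - 10 V$)
$33 K{\left(-2 \right)} o{\left(2,2 \right)} = 33 \left(-2\right) \left(\left(-10\right) 2\right) = \left(-66\right) \left(-20\right) = 1320$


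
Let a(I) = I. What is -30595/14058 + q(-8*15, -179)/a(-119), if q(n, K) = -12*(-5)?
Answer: -4484285/1672902 ≈ -2.6805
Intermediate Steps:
q(n, K) = 60
-30595/14058 + q(-8*15, -179)/a(-119) = -30595/14058 + 60/(-119) = -30595*1/14058 + 60*(-1/119) = -30595/14058 - 60/119 = -4484285/1672902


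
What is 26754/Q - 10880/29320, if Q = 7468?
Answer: 8789693/2737022 ≈ 3.2114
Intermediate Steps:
26754/Q - 10880/29320 = 26754/7468 - 10880/29320 = 26754*(1/7468) - 10880*1/29320 = 13377/3734 - 272/733 = 8789693/2737022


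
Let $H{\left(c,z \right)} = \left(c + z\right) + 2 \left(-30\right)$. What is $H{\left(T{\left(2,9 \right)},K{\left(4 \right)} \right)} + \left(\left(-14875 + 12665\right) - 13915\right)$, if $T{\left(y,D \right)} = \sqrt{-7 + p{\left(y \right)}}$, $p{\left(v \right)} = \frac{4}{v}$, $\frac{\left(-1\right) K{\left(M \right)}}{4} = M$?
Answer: $-16201 + i \sqrt{5} \approx -16201.0 + 2.2361 i$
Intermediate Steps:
$K{\left(M \right)} = - 4 M$
$T{\left(y,D \right)} = \sqrt{-7 + \frac{4}{y}}$
$H{\left(c,z \right)} = -60 + c + z$ ($H{\left(c,z \right)} = \left(c + z\right) - 60 = -60 + c + z$)
$H{\left(T{\left(2,9 \right)},K{\left(4 \right)} \right)} + \left(\left(-14875 + 12665\right) - 13915\right) = \left(-60 + \sqrt{-7 + \frac{4}{2}} - 16\right) + \left(\left(-14875 + 12665\right) - 13915\right) = \left(-60 + \sqrt{-7 + 4 \cdot \frac{1}{2}} - 16\right) - 16125 = \left(-60 + \sqrt{-7 + 2} - 16\right) - 16125 = \left(-60 + \sqrt{-5} - 16\right) - 16125 = \left(-60 + i \sqrt{5} - 16\right) - 16125 = \left(-76 + i \sqrt{5}\right) - 16125 = -16201 + i \sqrt{5}$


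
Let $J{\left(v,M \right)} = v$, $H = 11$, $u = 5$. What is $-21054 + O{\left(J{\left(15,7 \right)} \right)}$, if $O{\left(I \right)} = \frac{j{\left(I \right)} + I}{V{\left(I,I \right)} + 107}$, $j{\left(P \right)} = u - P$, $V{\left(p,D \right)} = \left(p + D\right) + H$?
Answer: $- \frac{3115987}{148} \approx -21054.0$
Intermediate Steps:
$V{\left(p,D \right)} = 11 + D + p$ ($V{\left(p,D \right)} = \left(p + D\right) + 11 = \left(D + p\right) + 11 = 11 + D + p$)
$j{\left(P \right)} = 5 - P$
$O{\left(I \right)} = \frac{5}{118 + 2 I}$ ($O{\left(I \right)} = \frac{\left(5 - I\right) + I}{\left(11 + I + I\right) + 107} = \frac{5}{\left(11 + 2 I\right) + 107} = \frac{5}{118 + 2 I}$)
$-21054 + O{\left(J{\left(15,7 \right)} \right)} = -21054 + \frac{5}{2 \left(59 + 15\right)} = -21054 + \frac{5}{2 \cdot 74} = -21054 + \frac{5}{2} \cdot \frac{1}{74} = -21054 + \frac{5}{148} = - \frac{3115987}{148}$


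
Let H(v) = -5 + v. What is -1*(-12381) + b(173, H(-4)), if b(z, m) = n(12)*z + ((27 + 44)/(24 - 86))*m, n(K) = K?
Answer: 896973/62 ≈ 14467.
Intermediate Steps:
b(z, m) = 12*z - 71*m/62 (b(z, m) = 12*z + ((27 + 44)/(24 - 86))*m = 12*z + (71/(-62))*m = 12*z + (71*(-1/62))*m = 12*z - 71*m/62)
-1*(-12381) + b(173, H(-4)) = -1*(-12381) + (12*173 - 71*(-5 - 4)/62) = 12381 + (2076 - 71/62*(-9)) = 12381 + (2076 + 639/62) = 12381 + 129351/62 = 896973/62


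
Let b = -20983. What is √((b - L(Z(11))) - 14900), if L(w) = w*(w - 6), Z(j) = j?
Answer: I*√35938 ≈ 189.57*I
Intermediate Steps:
L(w) = w*(-6 + w)
√((b - L(Z(11))) - 14900) = √((-20983 - 11*(-6 + 11)) - 14900) = √((-20983 - 11*5) - 14900) = √((-20983 - 1*55) - 14900) = √((-20983 - 55) - 14900) = √(-21038 - 14900) = √(-35938) = I*√35938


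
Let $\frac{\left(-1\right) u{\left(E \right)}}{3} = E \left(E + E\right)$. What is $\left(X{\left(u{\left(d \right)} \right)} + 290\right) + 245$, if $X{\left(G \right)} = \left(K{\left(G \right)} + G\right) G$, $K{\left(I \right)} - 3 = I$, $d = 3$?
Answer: $6205$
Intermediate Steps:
$K{\left(I \right)} = 3 + I$
$u{\left(E \right)} = - 6 E^{2}$ ($u{\left(E \right)} = - 3 E \left(E + E\right) = - 3 E 2 E = - 3 \cdot 2 E^{2} = - 6 E^{2}$)
$X{\left(G \right)} = G \left(3 + 2 G\right)$ ($X{\left(G \right)} = \left(\left(3 + G\right) + G\right) G = \left(3 + 2 G\right) G = G \left(3 + 2 G\right)$)
$\left(X{\left(u{\left(d \right)} \right)} + 290\right) + 245 = \left(- 6 \cdot 3^{2} \left(3 + 2 \left(- 6 \cdot 3^{2}\right)\right) + 290\right) + 245 = \left(\left(-6\right) 9 \left(3 + 2 \left(\left(-6\right) 9\right)\right) + 290\right) + 245 = \left(- 54 \left(3 + 2 \left(-54\right)\right) + 290\right) + 245 = \left(- 54 \left(3 - 108\right) + 290\right) + 245 = \left(\left(-54\right) \left(-105\right) + 290\right) + 245 = \left(5670 + 290\right) + 245 = 5960 + 245 = 6205$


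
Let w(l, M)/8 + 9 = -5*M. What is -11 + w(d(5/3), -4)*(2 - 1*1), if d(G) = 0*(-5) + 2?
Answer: 77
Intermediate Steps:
d(G) = 2 (d(G) = 0 + 2 = 2)
w(l, M) = -72 - 40*M (w(l, M) = -72 + 8*(-5*M) = -72 - 40*M)
-11 + w(d(5/3), -4)*(2 - 1*1) = -11 + (-72 - 40*(-4))*(2 - 1*1) = -11 + (-72 + 160)*(2 - 1) = -11 + 88*1 = -11 + 88 = 77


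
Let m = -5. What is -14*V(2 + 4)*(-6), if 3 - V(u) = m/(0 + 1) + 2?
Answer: 504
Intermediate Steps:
V(u) = 6 (V(u) = 3 - (-5/(0 + 1) + 2) = 3 - (-5/1 + 2) = 3 - (-5*1 + 2) = 3 - (-5 + 2) = 3 - 1*(-3) = 3 + 3 = 6)
-14*V(2 + 4)*(-6) = -14*6*(-6) = -84*(-6) = 504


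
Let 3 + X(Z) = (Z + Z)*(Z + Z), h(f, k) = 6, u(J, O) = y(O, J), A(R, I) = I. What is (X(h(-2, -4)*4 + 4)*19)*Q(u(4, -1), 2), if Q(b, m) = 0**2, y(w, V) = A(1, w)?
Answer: 0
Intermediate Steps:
y(w, V) = w
u(J, O) = O
X(Z) = -3 + 4*Z**2 (X(Z) = -3 + (Z + Z)*(Z + Z) = -3 + (2*Z)*(2*Z) = -3 + 4*Z**2)
Q(b, m) = 0
(X(h(-2, -4)*4 + 4)*19)*Q(u(4, -1), 2) = ((-3 + 4*(6*4 + 4)**2)*19)*0 = ((-3 + 4*(24 + 4)**2)*19)*0 = ((-3 + 4*28**2)*19)*0 = ((-3 + 4*784)*19)*0 = ((-3 + 3136)*19)*0 = (3133*19)*0 = 59527*0 = 0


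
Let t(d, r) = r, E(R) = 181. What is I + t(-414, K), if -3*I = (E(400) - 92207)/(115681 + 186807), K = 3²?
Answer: 4129601/453732 ≈ 9.1014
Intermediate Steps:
K = 9
I = 46013/453732 (I = -(181 - 92207)/(3*(115681 + 186807)) = -(-92026)/(3*302488) = -⅓*(-46013/151244) = 46013/453732 ≈ 0.10141)
I + t(-414, K) = 46013/453732 + 9 = 4129601/453732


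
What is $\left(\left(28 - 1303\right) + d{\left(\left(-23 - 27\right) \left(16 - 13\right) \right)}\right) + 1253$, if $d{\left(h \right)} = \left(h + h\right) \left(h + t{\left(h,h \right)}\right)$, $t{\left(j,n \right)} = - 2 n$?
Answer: $-45022$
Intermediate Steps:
$d{\left(h \right)} = - 2 h^{2}$ ($d{\left(h \right)} = \left(h + h\right) \left(h - 2 h\right) = 2 h \left(- h\right) = - 2 h^{2}$)
$\left(\left(28 - 1303\right) + d{\left(\left(-23 - 27\right) \left(16 - 13\right) \right)}\right) + 1253 = \left(\left(28 - 1303\right) - 2 \left(\left(-23 - 27\right) \left(16 - 13\right)\right)^{2}\right) + 1253 = \left(\left(28 - 1303\right) - 2 \left(\left(-50\right) 3\right)^{2}\right) + 1253 = \left(-1275 - 2 \left(-150\right)^{2}\right) + 1253 = \left(-1275 - 45000\right) + 1253 = -46275 + 1253 = -45022$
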